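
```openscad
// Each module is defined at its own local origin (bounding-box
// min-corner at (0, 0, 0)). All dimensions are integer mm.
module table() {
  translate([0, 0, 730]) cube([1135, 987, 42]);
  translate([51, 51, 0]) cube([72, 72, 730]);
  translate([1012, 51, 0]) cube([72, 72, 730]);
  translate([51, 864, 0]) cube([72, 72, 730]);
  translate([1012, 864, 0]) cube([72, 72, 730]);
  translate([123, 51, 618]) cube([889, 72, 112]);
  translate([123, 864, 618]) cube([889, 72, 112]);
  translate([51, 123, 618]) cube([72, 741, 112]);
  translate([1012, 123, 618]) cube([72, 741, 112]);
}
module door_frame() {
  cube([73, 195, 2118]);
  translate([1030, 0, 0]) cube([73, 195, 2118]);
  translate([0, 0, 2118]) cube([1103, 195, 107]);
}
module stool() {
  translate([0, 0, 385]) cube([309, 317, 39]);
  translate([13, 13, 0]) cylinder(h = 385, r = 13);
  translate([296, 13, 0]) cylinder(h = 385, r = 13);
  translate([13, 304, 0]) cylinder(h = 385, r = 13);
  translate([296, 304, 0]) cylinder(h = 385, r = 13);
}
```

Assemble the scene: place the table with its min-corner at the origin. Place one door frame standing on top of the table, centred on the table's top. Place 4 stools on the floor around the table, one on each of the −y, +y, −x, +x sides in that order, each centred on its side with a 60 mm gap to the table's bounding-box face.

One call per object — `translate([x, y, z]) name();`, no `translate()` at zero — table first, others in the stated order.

table();
translate([16, 396, 772]) door_frame();
translate([413, -377, 0]) stool();
translate([413, 1047, 0]) stool();
translate([-369, 335, 0]) stool();
translate([1195, 335, 0]) stool();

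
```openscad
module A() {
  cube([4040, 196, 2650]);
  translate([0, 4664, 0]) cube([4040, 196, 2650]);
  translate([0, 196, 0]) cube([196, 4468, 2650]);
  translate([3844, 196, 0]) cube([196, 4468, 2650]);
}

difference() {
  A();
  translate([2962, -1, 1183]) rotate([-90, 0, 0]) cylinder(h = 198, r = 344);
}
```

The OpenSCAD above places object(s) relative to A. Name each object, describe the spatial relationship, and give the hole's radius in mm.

The subtracted cylinder has r = 344 mm.

A is a house frame. The house frame has a circular hole through its front wall. The hole's radius is 344 mm.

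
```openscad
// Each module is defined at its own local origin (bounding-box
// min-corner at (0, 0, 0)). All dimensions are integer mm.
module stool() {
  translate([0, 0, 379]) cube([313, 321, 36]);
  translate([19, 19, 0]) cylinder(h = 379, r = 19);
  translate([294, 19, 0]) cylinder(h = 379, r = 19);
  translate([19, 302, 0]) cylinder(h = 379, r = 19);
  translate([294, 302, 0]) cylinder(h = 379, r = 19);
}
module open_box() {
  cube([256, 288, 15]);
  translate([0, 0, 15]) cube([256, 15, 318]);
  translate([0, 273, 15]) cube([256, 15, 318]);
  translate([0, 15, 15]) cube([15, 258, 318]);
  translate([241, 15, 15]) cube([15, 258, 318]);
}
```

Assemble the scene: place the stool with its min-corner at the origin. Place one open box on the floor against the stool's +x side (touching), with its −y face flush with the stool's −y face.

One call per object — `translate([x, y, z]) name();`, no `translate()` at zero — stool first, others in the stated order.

stool();
translate([313, 0, 0]) open_box();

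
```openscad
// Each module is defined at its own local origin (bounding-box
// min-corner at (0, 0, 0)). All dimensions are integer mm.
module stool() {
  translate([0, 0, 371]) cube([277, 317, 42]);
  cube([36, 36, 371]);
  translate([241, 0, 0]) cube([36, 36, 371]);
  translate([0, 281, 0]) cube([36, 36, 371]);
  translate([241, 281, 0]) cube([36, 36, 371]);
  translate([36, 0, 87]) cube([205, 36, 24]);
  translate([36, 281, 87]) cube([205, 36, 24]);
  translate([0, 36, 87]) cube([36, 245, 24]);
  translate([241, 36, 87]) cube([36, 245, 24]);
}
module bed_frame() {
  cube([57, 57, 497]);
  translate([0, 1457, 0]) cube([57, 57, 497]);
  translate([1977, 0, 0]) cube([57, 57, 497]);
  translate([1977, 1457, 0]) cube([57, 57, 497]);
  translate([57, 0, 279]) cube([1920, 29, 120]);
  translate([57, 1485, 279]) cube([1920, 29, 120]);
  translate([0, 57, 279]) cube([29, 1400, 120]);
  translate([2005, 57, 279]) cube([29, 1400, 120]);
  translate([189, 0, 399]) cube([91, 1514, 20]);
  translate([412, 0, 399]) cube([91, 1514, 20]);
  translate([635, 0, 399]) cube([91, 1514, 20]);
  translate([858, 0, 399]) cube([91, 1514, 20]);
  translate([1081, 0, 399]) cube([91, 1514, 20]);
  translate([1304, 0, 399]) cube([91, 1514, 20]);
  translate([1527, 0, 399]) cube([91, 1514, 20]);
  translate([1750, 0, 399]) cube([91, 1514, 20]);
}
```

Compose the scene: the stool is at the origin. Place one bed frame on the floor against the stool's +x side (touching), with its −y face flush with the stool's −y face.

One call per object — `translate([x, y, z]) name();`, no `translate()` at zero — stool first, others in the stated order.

stool();
translate([277, 0, 0]) bed_frame();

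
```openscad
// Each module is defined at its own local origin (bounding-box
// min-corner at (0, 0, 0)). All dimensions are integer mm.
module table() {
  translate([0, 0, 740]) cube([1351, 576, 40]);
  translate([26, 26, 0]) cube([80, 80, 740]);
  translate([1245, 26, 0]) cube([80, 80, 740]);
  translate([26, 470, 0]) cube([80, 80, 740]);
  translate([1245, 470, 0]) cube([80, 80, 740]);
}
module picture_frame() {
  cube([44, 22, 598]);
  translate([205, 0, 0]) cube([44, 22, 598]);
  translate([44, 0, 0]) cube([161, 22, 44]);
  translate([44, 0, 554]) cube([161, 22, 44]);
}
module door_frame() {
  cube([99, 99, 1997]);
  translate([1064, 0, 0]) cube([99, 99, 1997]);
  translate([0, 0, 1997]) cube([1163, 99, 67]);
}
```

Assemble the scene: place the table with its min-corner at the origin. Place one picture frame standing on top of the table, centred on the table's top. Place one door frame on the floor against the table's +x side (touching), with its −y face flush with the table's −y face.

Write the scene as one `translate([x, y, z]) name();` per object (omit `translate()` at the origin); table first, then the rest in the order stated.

table();
translate([551, 277, 780]) picture_frame();
translate([1351, 0, 0]) door_frame();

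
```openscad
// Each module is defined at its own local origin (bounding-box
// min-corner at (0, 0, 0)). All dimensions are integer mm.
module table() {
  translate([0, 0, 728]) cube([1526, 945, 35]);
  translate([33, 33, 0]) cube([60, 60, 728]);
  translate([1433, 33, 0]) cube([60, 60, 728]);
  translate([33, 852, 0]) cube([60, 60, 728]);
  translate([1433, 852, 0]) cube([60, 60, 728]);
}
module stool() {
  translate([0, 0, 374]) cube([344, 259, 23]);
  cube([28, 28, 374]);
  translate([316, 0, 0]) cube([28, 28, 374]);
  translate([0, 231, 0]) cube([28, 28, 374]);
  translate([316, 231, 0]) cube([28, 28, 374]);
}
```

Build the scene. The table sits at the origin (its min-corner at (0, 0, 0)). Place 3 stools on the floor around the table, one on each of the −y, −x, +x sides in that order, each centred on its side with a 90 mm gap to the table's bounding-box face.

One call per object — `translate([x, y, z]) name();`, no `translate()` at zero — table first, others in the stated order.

table();
translate([591, -349, 0]) stool();
translate([-434, 343, 0]) stool();
translate([1616, 343, 0]) stool();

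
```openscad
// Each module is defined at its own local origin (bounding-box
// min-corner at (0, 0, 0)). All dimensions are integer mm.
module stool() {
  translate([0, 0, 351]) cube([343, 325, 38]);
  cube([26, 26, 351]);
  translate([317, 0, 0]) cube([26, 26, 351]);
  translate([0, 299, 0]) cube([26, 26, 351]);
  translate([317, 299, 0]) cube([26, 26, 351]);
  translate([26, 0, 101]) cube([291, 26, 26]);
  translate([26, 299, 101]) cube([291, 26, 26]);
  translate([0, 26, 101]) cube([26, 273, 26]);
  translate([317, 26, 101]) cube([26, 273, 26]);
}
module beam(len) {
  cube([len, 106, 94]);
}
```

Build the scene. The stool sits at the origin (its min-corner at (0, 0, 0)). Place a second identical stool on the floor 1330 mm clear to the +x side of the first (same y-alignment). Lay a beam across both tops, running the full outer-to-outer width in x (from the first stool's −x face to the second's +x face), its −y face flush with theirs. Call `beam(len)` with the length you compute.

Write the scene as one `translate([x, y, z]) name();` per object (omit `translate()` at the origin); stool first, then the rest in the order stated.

stool();
translate([1673, 0, 0]) stool();
translate([0, 0, 389]) beam(2016);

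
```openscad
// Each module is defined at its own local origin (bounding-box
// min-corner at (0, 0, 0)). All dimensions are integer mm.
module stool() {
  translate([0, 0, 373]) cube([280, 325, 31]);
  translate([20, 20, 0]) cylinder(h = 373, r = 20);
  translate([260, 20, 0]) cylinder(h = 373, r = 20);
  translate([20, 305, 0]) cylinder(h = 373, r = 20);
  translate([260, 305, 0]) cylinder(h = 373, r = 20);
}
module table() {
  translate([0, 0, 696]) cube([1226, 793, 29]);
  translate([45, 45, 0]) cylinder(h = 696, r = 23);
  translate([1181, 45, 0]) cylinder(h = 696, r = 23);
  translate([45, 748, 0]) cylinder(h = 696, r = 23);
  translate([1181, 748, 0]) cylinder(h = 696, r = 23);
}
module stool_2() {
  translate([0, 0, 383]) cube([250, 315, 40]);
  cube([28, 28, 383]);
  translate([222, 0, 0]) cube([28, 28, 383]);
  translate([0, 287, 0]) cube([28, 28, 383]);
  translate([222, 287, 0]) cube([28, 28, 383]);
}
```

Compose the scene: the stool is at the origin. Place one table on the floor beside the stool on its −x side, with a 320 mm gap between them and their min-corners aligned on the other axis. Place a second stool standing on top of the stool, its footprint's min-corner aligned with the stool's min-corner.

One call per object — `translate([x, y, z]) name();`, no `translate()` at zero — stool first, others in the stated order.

stool();
translate([-1546, 0, 0]) table();
translate([0, 0, 404]) stool_2();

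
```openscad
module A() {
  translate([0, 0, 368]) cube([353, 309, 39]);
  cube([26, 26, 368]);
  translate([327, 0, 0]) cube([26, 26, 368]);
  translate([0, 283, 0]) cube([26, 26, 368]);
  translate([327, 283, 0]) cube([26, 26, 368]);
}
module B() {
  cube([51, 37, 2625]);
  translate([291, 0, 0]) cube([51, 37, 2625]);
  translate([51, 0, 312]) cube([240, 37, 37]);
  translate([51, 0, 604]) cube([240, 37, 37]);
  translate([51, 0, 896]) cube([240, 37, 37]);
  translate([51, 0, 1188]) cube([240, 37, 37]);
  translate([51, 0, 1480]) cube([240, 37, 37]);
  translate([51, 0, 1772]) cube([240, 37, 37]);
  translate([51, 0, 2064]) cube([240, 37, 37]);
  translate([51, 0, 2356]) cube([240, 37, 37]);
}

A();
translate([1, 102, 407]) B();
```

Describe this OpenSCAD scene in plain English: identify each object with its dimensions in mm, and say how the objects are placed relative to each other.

A is a simple wooden stool: a rectangular seat 353 mm (x) by 309 mm (y), 39 mm thick, top face at z = 407 mm, on four square legs, each 26×26 mm in cross-section. The legs rest on z = 0, each flush with a corner of the seat.

B is a wooden ladder with two side rails of 51×37 mm section and 2625 mm height, set 342 mm apart overall. Between them run 8 rectangular rungs (37 mm deep, 37 mm thick), front faces flush with the rails' −y face. The bottom of the first rung is 312 mm above the floor and each subsequent rung is 292 mm higher than the one below.

The ladder is on top of the stool.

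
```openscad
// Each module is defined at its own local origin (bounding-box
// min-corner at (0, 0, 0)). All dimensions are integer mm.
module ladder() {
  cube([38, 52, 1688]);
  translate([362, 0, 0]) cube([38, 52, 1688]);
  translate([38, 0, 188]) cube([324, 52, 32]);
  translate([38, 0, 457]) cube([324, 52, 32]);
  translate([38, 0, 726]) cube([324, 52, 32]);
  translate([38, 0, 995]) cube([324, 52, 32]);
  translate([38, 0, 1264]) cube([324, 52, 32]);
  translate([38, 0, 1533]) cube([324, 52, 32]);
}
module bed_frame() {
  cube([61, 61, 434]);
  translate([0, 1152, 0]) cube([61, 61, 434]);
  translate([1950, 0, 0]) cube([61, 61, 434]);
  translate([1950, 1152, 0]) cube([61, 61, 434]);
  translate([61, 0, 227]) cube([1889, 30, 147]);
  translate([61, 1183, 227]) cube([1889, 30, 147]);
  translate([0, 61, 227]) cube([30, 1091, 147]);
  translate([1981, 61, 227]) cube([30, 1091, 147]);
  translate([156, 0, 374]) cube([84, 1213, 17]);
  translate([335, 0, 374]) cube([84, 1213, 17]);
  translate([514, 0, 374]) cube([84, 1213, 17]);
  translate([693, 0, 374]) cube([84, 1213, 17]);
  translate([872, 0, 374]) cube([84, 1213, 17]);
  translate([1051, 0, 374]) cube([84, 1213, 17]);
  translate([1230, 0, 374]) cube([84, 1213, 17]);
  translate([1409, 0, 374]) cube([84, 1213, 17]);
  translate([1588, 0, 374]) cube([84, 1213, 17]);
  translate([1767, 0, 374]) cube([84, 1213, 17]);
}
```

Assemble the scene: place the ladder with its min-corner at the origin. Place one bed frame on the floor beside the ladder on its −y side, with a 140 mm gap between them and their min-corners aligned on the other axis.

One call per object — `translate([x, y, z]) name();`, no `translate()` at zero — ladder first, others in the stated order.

ladder();
translate([0, -1353, 0]) bed_frame();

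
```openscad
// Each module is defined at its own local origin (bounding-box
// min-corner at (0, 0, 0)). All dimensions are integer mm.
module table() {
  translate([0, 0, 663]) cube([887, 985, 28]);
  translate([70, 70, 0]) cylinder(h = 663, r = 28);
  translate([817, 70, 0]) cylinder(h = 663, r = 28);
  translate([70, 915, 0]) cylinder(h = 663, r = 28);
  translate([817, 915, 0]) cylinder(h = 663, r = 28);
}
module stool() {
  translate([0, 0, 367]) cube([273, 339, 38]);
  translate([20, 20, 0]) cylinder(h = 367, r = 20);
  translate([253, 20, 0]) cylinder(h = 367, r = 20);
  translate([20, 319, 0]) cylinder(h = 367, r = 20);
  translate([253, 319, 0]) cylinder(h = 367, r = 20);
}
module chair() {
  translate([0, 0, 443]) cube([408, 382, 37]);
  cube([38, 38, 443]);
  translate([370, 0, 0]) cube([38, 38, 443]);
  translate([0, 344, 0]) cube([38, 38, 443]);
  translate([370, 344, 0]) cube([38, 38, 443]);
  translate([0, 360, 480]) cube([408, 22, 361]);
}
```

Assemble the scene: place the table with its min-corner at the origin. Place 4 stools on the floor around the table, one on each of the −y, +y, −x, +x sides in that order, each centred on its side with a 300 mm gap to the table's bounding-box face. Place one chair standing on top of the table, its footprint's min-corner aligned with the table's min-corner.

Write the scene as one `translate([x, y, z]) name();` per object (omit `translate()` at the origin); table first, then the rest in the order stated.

table();
translate([307, -639, 0]) stool();
translate([307, 1285, 0]) stool();
translate([-573, 323, 0]) stool();
translate([1187, 323, 0]) stool();
translate([0, 0, 691]) chair();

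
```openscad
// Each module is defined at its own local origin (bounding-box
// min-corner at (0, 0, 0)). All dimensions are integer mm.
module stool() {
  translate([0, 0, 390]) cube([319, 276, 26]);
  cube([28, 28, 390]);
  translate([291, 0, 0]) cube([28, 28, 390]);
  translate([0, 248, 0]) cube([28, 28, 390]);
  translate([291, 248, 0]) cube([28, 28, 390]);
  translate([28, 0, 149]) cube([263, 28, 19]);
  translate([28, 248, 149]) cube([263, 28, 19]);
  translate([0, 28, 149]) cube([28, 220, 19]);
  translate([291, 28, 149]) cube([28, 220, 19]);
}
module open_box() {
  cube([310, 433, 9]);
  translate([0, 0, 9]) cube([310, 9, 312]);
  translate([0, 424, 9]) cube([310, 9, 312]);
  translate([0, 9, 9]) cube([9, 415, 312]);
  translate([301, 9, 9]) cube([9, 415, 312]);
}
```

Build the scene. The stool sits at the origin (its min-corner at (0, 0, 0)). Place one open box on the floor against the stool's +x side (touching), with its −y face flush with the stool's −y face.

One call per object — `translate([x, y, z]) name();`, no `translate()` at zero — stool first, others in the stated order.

stool();
translate([319, 0, 0]) open_box();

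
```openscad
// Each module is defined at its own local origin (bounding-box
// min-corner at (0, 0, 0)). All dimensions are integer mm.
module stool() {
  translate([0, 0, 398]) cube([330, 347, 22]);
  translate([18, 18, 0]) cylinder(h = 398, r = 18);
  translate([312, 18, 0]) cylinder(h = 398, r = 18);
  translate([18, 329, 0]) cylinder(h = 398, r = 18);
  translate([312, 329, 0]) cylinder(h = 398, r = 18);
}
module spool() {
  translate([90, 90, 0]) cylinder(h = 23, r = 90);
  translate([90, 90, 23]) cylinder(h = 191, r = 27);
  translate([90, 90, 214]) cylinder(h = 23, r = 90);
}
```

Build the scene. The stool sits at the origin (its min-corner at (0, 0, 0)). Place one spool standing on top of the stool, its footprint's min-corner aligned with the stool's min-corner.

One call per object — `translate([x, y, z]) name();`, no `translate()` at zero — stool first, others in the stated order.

stool();
translate([0, 0, 420]) spool();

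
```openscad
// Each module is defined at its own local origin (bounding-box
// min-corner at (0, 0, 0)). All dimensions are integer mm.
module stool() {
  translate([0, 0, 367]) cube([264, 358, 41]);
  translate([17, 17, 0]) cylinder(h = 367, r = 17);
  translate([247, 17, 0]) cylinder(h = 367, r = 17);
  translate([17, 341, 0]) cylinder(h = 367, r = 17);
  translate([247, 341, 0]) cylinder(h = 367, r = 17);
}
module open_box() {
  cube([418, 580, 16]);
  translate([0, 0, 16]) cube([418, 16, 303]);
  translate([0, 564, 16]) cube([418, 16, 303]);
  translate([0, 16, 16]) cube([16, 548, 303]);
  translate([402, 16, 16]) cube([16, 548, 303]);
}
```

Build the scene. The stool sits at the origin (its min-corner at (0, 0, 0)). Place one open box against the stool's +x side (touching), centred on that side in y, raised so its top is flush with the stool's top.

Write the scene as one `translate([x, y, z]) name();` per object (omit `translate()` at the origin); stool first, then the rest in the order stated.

stool();
translate([264, -111, 89]) open_box();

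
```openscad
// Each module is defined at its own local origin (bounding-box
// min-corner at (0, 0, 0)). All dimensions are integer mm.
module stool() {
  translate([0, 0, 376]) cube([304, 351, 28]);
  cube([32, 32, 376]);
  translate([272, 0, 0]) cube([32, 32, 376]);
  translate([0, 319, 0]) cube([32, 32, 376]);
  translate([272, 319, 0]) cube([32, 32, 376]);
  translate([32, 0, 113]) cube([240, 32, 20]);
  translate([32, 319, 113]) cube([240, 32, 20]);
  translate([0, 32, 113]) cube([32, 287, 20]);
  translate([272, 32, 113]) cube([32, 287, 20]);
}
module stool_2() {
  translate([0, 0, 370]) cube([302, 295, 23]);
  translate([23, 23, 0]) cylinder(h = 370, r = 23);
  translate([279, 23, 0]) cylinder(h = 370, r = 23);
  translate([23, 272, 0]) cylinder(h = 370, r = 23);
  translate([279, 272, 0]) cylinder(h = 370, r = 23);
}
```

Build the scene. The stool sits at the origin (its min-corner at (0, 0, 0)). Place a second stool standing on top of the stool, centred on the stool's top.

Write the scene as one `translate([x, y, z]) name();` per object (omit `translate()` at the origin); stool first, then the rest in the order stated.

stool();
translate([1, 28, 404]) stool_2();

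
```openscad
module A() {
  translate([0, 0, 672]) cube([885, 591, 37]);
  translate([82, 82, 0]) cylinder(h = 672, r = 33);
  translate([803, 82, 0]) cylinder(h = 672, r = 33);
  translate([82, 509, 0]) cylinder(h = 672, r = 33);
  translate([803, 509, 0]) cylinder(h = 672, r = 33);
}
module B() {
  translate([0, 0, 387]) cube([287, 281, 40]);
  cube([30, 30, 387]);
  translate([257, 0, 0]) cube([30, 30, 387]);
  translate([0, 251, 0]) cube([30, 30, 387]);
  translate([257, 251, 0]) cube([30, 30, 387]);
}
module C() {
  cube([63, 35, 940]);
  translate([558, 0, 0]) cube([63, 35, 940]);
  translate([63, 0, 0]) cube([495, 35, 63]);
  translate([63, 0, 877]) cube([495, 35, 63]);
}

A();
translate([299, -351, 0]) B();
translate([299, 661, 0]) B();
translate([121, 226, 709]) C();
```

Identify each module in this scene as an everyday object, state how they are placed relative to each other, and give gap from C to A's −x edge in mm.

The picture frame's min-x is at 121; the table's min-x is 0; gap = 121 mm.

A is a table. B is a stool. C is a picture frame. Two stools sit around the table at the −y, +y sides. The picture frame is on top of the table. The gap from the picture frame to the table's −x edge is 121 mm.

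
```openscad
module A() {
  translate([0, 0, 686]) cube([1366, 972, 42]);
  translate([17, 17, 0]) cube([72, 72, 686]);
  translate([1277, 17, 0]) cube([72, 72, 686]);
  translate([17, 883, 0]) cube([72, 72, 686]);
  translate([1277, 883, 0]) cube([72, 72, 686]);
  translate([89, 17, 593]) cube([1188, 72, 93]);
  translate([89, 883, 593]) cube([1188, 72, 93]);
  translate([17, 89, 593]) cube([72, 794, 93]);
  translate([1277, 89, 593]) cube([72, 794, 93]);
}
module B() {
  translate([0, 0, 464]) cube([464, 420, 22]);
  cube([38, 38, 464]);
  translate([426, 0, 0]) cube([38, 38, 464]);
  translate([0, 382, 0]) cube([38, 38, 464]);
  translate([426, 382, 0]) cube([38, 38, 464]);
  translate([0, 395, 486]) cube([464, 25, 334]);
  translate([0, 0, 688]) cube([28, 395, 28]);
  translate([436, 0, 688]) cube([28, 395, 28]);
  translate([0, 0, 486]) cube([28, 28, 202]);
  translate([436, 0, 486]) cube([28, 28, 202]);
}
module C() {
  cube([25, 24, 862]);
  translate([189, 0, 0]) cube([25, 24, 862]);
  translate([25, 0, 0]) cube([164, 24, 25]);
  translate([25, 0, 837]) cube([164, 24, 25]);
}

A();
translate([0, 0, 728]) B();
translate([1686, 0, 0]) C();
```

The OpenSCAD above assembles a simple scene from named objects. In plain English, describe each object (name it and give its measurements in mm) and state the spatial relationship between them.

A is a rectangular dining table. The top is 1366×972×42 mm with its upper surface at z = 728 mm. It stands on four 72×72 mm square legs, each inset 17 mm from the nearest pair of top edges, running from the floor to the underside of the top. Four apron rails, 72 mm thick and 93 mm tall, run between adjacent legs with their top edges flush with the underside of the top and their outer faces flush with the legs' outer faces.

B is a chair. The seat is a 464×420×22 mm slab with its top at z = 486 mm, on four 38×38 mm corner legs (flush with the seat edges, standing on z = 0). A flat backrest 25 mm thick, 334 mm tall, spans the full seat width and rises from the seat top along its +y edge, rear face flush with the rear of the seat. Two armrests of 28×28 mm section run along each side from the seat's front edge to the front of the backrest, top faces 230 mm above the seat top and outer faces flush with the seat's x-edges; a 28×28 mm post under the front of each armrest stands on the seat at the front corner.

C is a picture frame with a 164×812 mm rectangular opening (x by z) and a uniform 25 mm border on every side. Frame depth is 24 mm along y. It is built from two vertical stiles running the full outside height and two horizontal rails spanning the gap between the stiles.

The chair is on top of the table. The picture frame is on the floor beside the table on its +x side.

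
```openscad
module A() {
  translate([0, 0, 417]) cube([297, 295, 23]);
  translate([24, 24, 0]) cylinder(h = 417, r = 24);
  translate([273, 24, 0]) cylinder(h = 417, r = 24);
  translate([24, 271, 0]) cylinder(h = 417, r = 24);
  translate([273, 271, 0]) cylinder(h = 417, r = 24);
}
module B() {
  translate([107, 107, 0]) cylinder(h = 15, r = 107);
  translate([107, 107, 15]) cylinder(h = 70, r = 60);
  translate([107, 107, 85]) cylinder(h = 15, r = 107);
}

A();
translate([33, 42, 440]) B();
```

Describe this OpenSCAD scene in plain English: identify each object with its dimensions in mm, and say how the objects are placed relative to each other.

A is a four-legged stool. The seat is a 297×295×23 mm slab whose top surface is at z = 440 mm; four round legs, each 48 mm in diameter, run from the floor (z = 0) to the underside of the seat, each leg's axis is inset half a diameter from the nearest pair of seat edges (so the leg's bounding box is flush with the corner).

B is a spool: two coaxial disc flanges of radius 107 mm and thickness 15 mm, joined by a core cylinder of radius 60 mm and height 70 mm. The lower flange rests on z = 0 and the three cylinders share a vertical axis.

The spool is on top of the stool.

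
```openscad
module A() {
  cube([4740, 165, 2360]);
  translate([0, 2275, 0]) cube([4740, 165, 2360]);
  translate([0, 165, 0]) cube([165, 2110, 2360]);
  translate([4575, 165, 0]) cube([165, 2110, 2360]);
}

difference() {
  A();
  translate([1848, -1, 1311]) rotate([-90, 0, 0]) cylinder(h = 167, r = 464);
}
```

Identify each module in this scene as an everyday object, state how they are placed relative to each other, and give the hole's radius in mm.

A is a house frame. The house frame has a circular hole through its front wall. The hole's radius is 464 mm.

The subtracted cylinder has r = 464 mm.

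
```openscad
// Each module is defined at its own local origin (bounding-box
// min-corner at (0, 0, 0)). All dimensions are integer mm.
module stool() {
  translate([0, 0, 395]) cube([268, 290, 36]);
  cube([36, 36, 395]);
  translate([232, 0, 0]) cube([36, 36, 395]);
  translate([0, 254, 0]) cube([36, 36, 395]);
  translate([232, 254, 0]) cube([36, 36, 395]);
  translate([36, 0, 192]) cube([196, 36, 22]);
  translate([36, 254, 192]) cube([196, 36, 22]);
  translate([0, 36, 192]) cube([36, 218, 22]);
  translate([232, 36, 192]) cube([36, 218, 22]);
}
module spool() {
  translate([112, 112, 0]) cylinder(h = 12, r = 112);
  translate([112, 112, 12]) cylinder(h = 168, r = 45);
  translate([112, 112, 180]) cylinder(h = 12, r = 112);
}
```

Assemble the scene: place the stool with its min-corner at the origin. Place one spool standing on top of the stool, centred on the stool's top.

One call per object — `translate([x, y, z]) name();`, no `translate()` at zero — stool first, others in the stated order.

stool();
translate([22, 33, 431]) spool();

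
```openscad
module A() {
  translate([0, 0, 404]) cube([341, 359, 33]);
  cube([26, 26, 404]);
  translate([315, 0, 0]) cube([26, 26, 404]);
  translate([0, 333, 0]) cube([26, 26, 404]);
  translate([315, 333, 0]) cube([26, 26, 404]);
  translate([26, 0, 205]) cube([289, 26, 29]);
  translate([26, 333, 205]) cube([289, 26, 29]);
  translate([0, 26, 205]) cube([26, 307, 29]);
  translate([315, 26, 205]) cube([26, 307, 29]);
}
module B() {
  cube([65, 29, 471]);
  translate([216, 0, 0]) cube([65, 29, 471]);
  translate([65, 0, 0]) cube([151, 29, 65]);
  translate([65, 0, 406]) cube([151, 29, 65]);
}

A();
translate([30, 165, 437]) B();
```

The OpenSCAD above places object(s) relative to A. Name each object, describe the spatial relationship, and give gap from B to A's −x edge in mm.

The picture frame's min-x is at 30; the stool's min-x is 0; gap = 30 mm.

A is a stool. B is a picture frame. The picture frame is on top of the stool, centred. The gap from the picture frame to the stool's −x edge is 30 mm.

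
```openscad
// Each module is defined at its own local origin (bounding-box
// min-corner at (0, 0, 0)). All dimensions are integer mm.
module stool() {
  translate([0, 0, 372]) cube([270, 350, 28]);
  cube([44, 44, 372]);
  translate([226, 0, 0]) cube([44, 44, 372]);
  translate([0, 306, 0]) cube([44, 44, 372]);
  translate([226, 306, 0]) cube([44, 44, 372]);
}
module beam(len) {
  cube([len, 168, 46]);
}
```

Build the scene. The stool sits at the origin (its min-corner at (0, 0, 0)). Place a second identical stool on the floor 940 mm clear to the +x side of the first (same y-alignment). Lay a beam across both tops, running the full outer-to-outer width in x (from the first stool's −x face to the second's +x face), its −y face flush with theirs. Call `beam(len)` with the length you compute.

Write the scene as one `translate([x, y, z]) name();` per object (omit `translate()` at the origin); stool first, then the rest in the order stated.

stool();
translate([1210, 0, 0]) stool();
translate([0, 0, 400]) beam(1480);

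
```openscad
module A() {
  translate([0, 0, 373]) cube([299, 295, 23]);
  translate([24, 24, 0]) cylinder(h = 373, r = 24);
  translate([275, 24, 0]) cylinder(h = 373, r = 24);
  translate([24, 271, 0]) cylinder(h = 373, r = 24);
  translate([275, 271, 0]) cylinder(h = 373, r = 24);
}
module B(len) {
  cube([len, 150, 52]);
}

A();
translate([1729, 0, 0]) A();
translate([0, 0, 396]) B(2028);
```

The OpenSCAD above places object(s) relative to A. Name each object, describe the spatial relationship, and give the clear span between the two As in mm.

A is a stool. B is a beam. A beam spans the tops of two stools. The clear span between the two stools is 1430 mm.

Second stool starts at x = 1729; first ends at x = 299; clear span = 1729 − 299 = 1430 mm.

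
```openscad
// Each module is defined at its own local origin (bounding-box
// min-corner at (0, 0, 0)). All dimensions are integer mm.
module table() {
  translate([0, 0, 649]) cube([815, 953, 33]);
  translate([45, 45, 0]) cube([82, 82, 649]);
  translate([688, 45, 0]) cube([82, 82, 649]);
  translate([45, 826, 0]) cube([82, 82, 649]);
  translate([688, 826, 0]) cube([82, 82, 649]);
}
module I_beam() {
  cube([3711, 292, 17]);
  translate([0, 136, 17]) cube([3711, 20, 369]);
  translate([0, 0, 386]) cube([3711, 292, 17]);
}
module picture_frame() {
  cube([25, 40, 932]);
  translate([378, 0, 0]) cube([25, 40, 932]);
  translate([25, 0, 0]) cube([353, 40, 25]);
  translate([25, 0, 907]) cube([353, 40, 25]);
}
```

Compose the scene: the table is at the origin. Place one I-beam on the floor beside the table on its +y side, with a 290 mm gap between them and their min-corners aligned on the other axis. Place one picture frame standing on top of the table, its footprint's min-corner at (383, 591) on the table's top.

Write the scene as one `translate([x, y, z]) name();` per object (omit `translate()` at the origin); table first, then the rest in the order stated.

table();
translate([0, 1243, 0]) I_beam();
translate([383, 591, 682]) picture_frame();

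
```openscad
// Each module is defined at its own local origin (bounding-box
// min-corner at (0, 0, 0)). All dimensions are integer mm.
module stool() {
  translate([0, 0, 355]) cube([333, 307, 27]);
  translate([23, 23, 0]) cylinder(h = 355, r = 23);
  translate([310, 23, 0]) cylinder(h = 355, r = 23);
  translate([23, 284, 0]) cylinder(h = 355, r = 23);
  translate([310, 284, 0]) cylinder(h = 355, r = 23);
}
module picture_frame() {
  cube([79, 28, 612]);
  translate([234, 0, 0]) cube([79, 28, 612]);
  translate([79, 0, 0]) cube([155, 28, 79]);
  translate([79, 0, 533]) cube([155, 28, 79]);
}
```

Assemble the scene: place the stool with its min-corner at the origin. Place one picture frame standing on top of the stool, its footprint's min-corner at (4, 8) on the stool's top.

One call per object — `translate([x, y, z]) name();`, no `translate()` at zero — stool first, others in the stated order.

stool();
translate([4, 8, 382]) picture_frame();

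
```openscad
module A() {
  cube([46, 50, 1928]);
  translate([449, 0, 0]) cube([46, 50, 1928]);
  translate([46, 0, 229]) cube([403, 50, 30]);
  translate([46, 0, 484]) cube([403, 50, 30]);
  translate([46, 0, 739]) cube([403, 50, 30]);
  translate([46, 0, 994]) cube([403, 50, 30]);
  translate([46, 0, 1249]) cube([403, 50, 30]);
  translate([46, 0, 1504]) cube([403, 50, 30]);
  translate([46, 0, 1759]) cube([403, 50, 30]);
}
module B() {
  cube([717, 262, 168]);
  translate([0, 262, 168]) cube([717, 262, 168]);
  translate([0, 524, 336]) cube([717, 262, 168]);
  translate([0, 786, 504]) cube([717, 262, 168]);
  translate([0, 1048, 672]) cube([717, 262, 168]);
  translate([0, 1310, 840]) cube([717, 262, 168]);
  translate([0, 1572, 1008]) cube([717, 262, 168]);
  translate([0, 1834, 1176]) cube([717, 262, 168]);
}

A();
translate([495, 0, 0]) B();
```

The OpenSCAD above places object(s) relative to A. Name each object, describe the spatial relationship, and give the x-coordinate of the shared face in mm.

A is a ladder. B is a staircase. The staircase is against the ladder's +x side, with their −y faces flush. The x-coordinate of the shared face is 495 mm.

The ladder's +x face and the staircase's −x face are both at x = 495 mm.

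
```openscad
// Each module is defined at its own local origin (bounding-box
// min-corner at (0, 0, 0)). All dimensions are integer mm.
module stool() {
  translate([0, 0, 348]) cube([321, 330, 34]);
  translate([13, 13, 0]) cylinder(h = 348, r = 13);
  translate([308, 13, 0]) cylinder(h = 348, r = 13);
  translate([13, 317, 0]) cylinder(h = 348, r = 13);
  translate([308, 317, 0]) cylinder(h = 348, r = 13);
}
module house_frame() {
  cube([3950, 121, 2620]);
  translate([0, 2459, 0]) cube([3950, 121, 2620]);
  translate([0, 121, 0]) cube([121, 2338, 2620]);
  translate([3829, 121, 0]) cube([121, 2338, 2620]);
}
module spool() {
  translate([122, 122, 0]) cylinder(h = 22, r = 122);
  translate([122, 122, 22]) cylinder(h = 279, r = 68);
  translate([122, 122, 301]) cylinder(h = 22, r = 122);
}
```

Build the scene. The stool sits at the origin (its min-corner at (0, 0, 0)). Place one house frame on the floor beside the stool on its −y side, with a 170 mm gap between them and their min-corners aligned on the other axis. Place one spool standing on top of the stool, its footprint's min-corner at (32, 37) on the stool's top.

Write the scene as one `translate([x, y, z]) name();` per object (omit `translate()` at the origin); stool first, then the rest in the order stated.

stool();
translate([0, -2750, 0]) house_frame();
translate([32, 37, 382]) spool();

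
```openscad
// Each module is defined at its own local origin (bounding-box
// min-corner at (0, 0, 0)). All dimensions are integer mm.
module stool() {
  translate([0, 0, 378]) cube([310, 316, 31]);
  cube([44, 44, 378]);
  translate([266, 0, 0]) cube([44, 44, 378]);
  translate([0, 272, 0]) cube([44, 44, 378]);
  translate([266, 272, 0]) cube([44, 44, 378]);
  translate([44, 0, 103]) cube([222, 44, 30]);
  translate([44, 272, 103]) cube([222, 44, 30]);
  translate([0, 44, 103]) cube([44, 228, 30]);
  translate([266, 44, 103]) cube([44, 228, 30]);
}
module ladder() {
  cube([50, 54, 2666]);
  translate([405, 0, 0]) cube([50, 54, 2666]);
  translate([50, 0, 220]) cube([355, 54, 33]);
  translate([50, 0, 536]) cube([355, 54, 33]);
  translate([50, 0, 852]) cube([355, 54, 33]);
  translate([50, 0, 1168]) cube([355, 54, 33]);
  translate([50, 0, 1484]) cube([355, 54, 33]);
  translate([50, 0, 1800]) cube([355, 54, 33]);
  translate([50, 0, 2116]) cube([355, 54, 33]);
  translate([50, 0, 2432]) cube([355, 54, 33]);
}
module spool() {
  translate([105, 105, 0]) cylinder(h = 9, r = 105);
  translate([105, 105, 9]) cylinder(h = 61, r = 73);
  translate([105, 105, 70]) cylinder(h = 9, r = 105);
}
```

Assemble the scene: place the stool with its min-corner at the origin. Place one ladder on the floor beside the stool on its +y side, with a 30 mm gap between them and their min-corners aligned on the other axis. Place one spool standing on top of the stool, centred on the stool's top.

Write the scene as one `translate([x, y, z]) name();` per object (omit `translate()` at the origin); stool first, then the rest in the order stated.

stool();
translate([0, 346, 0]) ladder();
translate([50, 53, 409]) spool();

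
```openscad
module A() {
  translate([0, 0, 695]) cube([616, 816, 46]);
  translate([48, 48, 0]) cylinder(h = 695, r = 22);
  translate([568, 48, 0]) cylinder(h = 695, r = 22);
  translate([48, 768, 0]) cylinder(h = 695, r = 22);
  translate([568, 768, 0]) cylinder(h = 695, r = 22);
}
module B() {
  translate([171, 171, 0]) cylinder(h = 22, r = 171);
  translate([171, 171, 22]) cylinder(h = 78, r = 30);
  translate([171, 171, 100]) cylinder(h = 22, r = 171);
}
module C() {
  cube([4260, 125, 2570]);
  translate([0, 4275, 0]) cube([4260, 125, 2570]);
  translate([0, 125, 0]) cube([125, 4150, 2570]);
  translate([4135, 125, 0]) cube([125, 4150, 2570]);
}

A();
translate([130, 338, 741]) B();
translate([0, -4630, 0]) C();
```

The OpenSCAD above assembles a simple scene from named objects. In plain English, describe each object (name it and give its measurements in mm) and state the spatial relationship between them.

A is a table with a 616×816 mm rectangular top, 46 mm thick, top surface at z = 741 mm, supported by four round legs of 44 mm diameter, each leg's bounding box inset 26 mm from the nearest pair of top edges, running from the floor.

B is a spool: two coaxial disc flanges of radius 171 mm and thickness 22 mm, joined by a core cylinder of radius 30 mm and height 78 mm. The lower flange rests on z = 0 and the three cylinders share a vertical axis.

C is a box-shaped house frame (walls only): outside footprint 4260×4400 mm, wall height 2570 mm, wall thickness 125 mm. The two y-facing walls run the full x-width; the two x-facing walls fit between the inner faces of the y-facing walls.

The spool is on top of the table. The house frame is on the floor beside the table on its −y side.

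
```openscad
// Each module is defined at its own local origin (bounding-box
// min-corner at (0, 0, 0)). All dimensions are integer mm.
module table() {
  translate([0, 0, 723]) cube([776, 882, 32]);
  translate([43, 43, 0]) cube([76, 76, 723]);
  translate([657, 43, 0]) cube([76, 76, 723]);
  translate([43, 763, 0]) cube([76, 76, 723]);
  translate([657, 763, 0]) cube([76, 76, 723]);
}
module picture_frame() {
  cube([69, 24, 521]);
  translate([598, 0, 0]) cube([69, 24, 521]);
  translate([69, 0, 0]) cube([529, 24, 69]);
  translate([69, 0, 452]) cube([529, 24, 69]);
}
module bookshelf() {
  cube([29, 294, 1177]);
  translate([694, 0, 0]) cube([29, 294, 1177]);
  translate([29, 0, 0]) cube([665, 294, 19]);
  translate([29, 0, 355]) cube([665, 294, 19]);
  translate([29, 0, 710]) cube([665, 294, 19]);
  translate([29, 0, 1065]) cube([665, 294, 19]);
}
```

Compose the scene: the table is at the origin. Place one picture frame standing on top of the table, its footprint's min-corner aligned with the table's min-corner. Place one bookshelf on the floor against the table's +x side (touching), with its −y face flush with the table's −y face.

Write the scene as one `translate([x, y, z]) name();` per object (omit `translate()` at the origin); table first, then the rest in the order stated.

table();
translate([0, 0, 755]) picture_frame();
translate([776, 0, 0]) bookshelf();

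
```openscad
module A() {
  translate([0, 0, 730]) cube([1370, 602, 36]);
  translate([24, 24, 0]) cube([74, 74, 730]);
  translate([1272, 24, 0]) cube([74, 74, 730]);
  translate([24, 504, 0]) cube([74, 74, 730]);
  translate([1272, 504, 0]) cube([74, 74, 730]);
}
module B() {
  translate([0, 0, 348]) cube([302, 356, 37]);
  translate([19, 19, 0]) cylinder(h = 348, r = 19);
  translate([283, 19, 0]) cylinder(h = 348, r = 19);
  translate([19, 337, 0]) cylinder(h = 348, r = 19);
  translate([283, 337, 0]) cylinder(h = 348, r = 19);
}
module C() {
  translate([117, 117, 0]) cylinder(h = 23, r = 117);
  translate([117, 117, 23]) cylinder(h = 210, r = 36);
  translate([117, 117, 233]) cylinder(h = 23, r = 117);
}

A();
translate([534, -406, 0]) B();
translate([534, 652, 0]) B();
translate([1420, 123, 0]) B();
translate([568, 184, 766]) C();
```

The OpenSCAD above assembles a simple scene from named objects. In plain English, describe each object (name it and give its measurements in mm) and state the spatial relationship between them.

A is a table: top 1370 mm (x) × 602 mm (y), 36 mm thick, upper face at z = 766 mm, on four 74×74 mm square legs, each inset 24 mm from the nearest pair of top edges, running from z = 0 to the bottom of the top.

B is a four-legged stool. The seat is 302×356 mm, 37 mm thick, top at z = 385 mm. It stands on four round legs, each 38 mm in diameter, from z = 0 to the seat underside, each leg's axis is inset half a diameter from the nearest pair of seat edges (so the leg's bounding box is flush with the corner).

C is a spool: two coaxial disc flanges of radius 117 mm and thickness 23 mm, joined by a core cylinder of radius 36 mm and height 210 mm. The lower flange rests on z = 0 and the three cylinders share a vertical axis.

Three stools sit around the table at the −y, +y, +x sides. The spool is on top of the table, centred.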